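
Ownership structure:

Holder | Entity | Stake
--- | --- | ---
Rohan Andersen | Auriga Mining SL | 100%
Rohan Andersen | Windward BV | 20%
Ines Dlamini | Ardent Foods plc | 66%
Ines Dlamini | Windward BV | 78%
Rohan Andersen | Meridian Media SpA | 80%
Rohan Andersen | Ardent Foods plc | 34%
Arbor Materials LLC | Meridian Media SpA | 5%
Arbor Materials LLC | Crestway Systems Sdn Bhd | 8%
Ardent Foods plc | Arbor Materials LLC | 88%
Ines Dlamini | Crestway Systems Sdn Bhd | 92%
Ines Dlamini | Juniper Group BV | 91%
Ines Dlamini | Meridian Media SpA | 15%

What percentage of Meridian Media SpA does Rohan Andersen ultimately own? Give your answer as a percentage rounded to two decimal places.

81.50%

Rohan reaches Meridian along 2 paths.
Direct stake: 80% = 80%.
Via Ardent → Arbor: 34% × 88% × 5% = 1.496%.
Total: 80% + 1.496% = 81.496%.
Rounded: 81.50%.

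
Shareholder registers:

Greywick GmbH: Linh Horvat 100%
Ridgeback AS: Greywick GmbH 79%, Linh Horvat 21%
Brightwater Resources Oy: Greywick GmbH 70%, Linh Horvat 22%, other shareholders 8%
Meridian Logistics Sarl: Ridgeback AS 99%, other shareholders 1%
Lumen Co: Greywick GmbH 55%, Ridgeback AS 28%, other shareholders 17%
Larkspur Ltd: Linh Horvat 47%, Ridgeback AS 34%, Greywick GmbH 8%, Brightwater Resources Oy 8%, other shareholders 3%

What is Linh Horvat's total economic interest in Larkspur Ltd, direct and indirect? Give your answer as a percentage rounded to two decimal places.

Linh reaches Larkspur along 6 paths.
Direct stake: 47% = 47%.
Via Greywick → Ridgeback: 100% × 79% × 34% = 26.86%.
Via Ridgeback: 21% × 34% = 7.14%.
Via Greywick: 100% × 8% = 8%.
Via Greywick → Brightwater: 100% × 70% × 8% = 5.6%.
Via Brightwater: 22% × 8% = 1.76%.
Total: 47% + 26.86% + 7.14% + 8% + 5.6% + 1.76% = 96.36%.

96.36%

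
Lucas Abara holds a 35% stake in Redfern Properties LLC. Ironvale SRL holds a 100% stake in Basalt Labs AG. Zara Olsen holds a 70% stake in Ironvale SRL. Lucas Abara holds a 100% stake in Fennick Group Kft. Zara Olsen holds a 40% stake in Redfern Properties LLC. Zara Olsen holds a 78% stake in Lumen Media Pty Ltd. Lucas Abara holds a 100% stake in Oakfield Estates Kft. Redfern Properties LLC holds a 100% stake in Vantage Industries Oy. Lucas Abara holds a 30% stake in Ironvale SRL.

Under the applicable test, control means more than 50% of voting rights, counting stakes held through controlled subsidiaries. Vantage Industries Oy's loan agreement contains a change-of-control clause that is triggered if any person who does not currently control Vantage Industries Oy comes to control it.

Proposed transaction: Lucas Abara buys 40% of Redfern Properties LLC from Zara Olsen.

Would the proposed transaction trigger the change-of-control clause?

The purchase adds only to Lucas's holdings (Zara's stake shrinks), so Lucas is the only person who could newly come to control Vantage.
Lucas holds 100% of Oakfield, so Lucas controls Oakfield.
Lucas holds 100% of Fennick, so Lucas controls Fennick.
Neither Lucas nor any entity Lucas controls holds any voting interest in Vantage.
So before the transaction, Lucas does not control Vantage.
After the purchase, Lucas's direct stake in Redfern rises to 35% + 40% = 75%, and Zara's stake falls to 0%.
Lucas holds 75% of Redfern, so Lucas controls Redfern.
Redfern holds 100% of Vantage, so Lucas controls Vantage.
Lucas did not control Vantage before and does after, so the clause is triggered.

Yes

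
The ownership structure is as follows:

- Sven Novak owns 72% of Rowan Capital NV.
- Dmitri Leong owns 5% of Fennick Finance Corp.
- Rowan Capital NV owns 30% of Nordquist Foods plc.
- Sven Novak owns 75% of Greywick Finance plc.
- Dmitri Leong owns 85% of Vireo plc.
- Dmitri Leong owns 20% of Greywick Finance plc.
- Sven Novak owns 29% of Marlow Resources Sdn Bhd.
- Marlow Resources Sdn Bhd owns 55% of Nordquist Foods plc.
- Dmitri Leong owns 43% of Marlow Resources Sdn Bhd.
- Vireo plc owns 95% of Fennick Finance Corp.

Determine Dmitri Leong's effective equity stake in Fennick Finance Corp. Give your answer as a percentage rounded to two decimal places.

85.75%

Dmitri reaches Fennick along 2 paths.
Via Vireo: 85% × 95% = 80.75%.
Direct stake: 5% = 5%.
Total: 80.75% + 5% = 85.75%.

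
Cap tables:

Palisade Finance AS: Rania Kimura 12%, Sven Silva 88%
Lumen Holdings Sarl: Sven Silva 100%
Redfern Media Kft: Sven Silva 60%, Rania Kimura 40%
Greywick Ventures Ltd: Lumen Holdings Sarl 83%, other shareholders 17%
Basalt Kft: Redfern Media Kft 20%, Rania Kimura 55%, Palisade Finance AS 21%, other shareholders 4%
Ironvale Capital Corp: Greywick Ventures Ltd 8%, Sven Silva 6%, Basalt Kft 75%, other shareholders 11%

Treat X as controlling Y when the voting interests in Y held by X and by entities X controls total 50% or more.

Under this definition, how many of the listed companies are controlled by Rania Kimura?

Rania holds 55% of Basalt, so Rania controls Basalt.
Basalt holds 75% of Ironvale, so Rania controls Ironvale.
No other company's threshold is met.
Rania controls 2 companies.

2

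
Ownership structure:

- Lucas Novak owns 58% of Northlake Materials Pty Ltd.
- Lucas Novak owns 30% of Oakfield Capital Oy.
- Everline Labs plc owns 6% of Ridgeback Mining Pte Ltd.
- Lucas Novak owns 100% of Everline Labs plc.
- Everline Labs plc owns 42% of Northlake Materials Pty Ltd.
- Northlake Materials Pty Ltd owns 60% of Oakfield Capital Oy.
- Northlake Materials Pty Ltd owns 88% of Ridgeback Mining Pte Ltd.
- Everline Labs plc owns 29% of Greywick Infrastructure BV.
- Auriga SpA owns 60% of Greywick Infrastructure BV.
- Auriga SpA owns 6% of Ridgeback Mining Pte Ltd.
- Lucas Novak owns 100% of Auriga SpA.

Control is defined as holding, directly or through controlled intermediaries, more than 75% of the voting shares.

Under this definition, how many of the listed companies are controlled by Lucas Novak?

Lucas holds 100% of Everline, so Lucas controls Everline.
Lucas holds 100% of Auriga, so Lucas controls Auriga.
Everline and Lucas together hold 42% + 58% = 100% of Northlake, so Lucas controls Northlake.
Everline and Auriga and Northlake together hold 6% + 6% + 88% = 100% of Ridgeback, so Lucas controls Ridgeback.
Everline and Auriga together hold 29% + 60% = 89% of Greywick, so Lucas controls Greywick.
Lucas and Northlake together hold 30% + 60% = 90% of Oakfield, so Lucas controls Oakfield.
Lucas controls 6 companies.

6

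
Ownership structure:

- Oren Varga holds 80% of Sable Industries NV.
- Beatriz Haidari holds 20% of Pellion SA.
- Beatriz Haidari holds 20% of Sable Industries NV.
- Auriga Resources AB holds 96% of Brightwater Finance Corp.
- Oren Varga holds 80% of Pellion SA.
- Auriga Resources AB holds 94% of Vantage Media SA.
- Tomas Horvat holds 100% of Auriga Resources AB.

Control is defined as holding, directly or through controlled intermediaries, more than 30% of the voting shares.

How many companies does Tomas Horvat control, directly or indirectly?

Tomas holds 100% of Auriga, so Tomas controls Auriga.
Auriga holds 96% of Brightwater, so Tomas controls Brightwater.
Auriga holds 94% of Vantage, so Tomas controls Vantage.
No other company's threshold is met.
Tomas controls 3 companies.

3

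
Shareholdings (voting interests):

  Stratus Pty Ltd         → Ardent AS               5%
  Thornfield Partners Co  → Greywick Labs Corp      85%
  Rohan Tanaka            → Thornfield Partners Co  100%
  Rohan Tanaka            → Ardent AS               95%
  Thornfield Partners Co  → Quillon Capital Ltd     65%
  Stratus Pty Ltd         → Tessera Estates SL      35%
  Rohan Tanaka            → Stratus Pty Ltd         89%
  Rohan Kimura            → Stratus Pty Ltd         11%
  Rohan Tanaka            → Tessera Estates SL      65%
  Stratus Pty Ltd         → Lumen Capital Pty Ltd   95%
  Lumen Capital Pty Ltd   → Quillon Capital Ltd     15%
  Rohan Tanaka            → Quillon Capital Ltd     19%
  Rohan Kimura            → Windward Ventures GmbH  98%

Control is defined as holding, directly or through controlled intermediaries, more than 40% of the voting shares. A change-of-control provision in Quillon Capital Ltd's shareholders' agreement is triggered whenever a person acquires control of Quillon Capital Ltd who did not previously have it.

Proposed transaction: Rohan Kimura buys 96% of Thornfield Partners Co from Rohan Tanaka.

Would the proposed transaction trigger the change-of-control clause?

The purchase adds only to Rohan Kimura's holdings (Rohan Tanaka's stake shrinks), so Rohan Kimura is the only person who could newly come to control Quillon.
Rohan Kimura holds 98% of Windward, so Rohan Kimura controls Windward.
Neither Rohan Kimura nor any entity Rohan Kimura controls holds any voting interest in Quillon.
So before the transaction, Rohan Kimura does not control Quillon.
After the purchase, Rohan Kimura holds 96% of Thornfield directly, and Rohan Tanaka's stake falls to 4%.
Rohan Kimura holds 96% of Thornfield, so Rohan Kimura controls Thornfield.
Thornfield holds 65% of Quillon, so Rohan Kimura controls Quillon.
Rohan Kimura did not control Quillon before and does after, so the clause is triggered.

Yes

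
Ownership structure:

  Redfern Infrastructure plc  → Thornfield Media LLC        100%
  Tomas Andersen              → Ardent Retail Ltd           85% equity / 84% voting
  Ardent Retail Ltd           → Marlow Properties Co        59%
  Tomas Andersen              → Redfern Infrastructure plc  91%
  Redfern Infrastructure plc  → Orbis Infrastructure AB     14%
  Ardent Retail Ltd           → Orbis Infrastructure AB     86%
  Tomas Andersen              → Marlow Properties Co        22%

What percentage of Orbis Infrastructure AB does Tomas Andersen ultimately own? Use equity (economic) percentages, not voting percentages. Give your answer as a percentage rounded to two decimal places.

85.84%

Tomas reaches Orbis along 2 paths.
Via Redfern: 91% × 14% = 12.74%.
Via Ardent: 85% × 86% = 73.1%.
Total: 12.74% + 73.1% = 85.84%.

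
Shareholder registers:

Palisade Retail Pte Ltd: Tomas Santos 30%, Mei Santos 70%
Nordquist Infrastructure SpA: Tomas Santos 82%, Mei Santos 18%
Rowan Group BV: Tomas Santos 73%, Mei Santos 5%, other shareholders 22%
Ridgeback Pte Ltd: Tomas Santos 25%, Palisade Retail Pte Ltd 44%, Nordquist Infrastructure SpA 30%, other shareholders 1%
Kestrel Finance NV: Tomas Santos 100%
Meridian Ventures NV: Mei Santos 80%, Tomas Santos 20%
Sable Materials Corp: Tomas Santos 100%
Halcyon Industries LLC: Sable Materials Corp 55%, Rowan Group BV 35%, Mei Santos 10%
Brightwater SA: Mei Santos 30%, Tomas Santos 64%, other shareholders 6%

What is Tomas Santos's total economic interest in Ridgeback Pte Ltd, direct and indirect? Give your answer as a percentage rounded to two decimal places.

62.80%

Tomas reaches Ridgeback along 3 paths.
Direct stake: 25% = 25%.
Via Palisade: 30% × 44% = 13.2%.
Via Nordquist: 82% × 30% = 24.6%.
Total: 25% + 13.2% + 24.6% = 62.8%.
Rounded: 62.80%.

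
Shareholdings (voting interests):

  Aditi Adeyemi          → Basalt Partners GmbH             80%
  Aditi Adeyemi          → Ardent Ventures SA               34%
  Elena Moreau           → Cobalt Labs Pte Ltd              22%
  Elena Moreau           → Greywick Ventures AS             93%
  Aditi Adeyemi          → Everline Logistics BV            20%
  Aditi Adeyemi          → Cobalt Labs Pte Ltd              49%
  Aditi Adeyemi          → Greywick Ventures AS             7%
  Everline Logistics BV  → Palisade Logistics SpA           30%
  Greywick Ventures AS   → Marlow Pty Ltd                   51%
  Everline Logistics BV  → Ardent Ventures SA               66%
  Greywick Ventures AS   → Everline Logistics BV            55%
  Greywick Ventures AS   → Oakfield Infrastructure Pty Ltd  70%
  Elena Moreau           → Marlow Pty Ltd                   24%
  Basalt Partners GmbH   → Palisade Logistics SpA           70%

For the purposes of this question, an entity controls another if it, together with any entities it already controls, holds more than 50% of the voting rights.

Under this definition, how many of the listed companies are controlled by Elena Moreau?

Elena holds 93% of Greywick, so Elena controls Greywick.
Greywick holds 55% of Everline, so Elena controls Everline.
Greywick and Elena together hold 51% + 24% = 75% of Marlow, so Elena controls Marlow.
Greywick holds 70% of Oakfield, so Elena controls Oakfield.
Everline holds 66% of Ardent, so Elena controls Ardent.
No other company's threshold is met.
Elena controls 5 companies.

5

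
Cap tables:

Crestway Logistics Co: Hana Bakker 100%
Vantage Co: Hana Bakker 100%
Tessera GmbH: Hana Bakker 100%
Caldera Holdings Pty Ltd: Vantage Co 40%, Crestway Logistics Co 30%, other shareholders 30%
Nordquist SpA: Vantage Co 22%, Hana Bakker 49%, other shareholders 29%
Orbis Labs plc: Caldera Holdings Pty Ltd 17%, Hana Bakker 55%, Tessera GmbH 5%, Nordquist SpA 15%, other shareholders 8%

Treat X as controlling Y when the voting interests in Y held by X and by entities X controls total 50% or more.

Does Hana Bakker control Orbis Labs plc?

Hana holds 100% of Tessera, so Hana controls Tessera.
Hana holds 100% of Vantage, so Hana controls Vantage.
Hana holds 100% of Crestway, so Hana controls Crestway.
Vantage and Crestway together hold 40% + 30% = 70% of Caldera, so Hana controls Caldera.
Vantage and Hana together hold 22% + 49% = 71% of Nordquist, so Hana controls Nordquist.
Caldera and Hana and Tessera and Nordquist together hold 17% + 55% + 5% + 15% = 92% of Orbis, so Hana controls Orbis.

Yes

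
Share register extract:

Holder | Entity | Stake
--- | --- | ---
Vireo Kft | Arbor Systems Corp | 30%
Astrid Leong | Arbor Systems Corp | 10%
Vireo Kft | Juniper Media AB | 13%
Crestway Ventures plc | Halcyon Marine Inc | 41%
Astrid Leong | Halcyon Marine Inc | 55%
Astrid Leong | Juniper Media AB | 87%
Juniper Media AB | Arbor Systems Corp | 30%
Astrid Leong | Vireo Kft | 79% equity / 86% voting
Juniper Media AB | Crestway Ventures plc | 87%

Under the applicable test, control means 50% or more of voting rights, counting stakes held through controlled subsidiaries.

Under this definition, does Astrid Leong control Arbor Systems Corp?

Yes

Astrid holds 86% of Vireo, so Astrid controls Vireo.
Vireo and Astrid together hold 13% + 87% = 100% of Juniper, so Astrid controls Juniper.
Vireo and Astrid and Juniper together hold 30% + 10% + 30% = 70% of Arbor, so Astrid controls Arbor.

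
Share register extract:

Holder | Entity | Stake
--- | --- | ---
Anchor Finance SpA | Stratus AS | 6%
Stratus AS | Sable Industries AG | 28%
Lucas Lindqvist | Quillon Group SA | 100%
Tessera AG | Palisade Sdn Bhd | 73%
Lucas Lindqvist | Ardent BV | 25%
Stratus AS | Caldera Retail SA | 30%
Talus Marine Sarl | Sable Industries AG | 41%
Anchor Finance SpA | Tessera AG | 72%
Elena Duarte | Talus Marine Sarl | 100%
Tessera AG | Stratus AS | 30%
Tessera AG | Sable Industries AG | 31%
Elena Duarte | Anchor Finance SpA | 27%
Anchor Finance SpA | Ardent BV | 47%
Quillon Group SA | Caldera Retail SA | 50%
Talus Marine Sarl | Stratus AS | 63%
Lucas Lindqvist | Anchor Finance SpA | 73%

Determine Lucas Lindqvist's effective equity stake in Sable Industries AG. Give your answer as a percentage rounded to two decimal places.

Lucas reaches Sable along 3 paths.
Via Anchor → Tessera: 73% × 72% × 31% = 16.2936%.
Via Anchor → Tessera → Stratus: 73% × 72% × 30% × 28% = 4.41504%.
Via Anchor → Stratus: 73% × 6% × 28% = 1.2264%.
Total: 16.2936% + 4.41504% + 1.2264% = 21.93504%.
Rounded: 21.94%.

21.94%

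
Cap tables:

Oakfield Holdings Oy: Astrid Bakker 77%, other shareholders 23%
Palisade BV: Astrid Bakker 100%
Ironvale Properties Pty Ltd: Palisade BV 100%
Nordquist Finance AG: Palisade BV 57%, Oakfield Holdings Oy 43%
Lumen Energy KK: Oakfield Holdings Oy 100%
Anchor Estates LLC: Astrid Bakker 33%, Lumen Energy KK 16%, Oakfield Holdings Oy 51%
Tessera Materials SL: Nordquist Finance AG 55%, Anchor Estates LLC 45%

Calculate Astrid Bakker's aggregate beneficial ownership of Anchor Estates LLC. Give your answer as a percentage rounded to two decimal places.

84.59%

Astrid reaches Anchor along 3 paths.
Direct stake: 33% = 33%.
Via Oakfield → Lumen: 77% × 100% × 16% = 12.32%.
Via Oakfield: 77% × 51% = 39.27%.
Total: 33% + 12.32% + 39.27% = 84.59%.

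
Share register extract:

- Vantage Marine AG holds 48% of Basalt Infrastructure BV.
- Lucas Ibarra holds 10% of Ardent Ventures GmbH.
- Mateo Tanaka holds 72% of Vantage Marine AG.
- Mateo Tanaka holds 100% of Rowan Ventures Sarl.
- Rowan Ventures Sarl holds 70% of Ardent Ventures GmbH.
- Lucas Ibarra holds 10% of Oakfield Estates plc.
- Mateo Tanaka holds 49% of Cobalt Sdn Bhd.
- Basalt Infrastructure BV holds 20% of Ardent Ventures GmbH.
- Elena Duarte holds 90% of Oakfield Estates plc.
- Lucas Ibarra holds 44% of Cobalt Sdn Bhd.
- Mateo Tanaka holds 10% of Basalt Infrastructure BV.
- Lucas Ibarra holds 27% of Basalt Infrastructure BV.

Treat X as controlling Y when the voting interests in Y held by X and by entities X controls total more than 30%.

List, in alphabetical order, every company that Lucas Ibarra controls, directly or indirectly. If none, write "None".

Lucas holds 44% of Cobalt, so Lucas controls Cobalt.
No other company's threshold is met.

Cobalt Sdn Bhd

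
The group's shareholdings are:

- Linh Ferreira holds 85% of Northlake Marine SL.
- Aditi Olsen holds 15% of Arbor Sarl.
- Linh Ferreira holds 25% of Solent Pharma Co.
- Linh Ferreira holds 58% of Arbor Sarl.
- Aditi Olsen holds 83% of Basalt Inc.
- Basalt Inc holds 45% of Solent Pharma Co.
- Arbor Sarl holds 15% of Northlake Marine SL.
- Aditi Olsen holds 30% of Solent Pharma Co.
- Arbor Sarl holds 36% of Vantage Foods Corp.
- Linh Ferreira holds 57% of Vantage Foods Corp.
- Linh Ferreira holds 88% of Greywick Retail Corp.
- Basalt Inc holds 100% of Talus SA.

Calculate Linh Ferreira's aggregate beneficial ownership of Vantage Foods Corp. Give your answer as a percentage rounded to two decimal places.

77.88%

Linh reaches Vantage along 2 paths.
Via Arbor: 58% × 36% = 20.88%.
Direct stake: 57% = 57%.
Total: 20.88% + 57% = 77.88%.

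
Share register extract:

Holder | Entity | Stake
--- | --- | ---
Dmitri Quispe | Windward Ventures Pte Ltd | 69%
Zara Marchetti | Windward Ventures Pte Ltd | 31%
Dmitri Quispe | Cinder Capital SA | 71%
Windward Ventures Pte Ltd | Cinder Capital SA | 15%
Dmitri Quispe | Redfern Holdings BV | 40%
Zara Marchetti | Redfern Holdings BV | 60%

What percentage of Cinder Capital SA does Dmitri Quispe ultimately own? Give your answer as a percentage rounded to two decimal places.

81.35%

Dmitri reaches Cinder along 2 paths.
Via Windward: 69% × 15% = 10.35%.
Direct stake: 71% = 71%.
Total: 10.35% + 71% = 81.35%.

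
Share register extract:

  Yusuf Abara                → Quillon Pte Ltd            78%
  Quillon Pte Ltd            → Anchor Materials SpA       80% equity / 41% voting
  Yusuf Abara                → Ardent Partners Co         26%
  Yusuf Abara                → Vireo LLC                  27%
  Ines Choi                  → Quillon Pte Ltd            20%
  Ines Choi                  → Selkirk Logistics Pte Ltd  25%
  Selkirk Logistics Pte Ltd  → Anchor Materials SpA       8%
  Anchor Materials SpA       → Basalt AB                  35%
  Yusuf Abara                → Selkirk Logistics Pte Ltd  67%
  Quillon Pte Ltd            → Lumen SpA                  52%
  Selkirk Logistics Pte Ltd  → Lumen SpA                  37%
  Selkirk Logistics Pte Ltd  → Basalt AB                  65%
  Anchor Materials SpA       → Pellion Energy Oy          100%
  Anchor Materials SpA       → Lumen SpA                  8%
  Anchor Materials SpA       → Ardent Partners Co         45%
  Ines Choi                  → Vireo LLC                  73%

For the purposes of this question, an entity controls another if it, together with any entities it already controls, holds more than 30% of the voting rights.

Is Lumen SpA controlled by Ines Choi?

No

Ines holds 73% of Vireo, so Ines controls Vireo.
Neither Ines nor any entity Ines controls holds any voting interest in Lumen.
So Ines does not control Lumen.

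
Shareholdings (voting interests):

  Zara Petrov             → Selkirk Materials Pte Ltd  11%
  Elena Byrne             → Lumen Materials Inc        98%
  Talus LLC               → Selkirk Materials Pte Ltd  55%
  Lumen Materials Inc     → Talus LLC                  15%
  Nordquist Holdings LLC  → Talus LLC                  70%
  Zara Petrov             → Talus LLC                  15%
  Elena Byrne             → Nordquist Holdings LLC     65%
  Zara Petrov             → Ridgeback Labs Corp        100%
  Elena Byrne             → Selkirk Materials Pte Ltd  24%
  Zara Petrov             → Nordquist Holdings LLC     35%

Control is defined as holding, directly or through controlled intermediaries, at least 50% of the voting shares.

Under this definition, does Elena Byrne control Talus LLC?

Yes

Elena holds 65% of Nordquist, so Elena controls Nordquist.
Elena holds 98% of Lumen, so Elena controls Lumen.
Lumen and Nordquist together hold 15% + 70% = 85% of Talus, so Elena controls Talus.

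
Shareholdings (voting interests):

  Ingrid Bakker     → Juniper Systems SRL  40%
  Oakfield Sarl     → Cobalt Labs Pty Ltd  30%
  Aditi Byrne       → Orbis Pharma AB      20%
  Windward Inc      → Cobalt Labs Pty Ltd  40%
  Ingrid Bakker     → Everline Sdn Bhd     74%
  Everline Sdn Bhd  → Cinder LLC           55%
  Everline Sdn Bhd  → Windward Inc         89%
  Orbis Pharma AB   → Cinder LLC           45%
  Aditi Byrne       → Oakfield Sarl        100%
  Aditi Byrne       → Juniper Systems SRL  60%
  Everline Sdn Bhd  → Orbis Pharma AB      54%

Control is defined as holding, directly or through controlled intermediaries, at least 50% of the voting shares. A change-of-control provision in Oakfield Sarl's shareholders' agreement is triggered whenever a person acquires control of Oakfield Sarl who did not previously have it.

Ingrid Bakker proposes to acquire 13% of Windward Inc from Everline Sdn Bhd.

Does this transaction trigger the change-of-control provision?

The purchase adds only to Ingrid's holdings (Everline's stake shrinks), so Ingrid is the only person who could newly come to control Oakfield.
Ingrid holds 74% of Everline, so Ingrid controls Everline.
Everline holds 89% of Windward, so Ingrid controls Windward.
Everline holds 54% of Orbis, so Ingrid controls Orbis.
Everline and Orbis together hold 55% + 45% = 100% of Cinder, so Ingrid controls Cinder.
Neither Ingrid nor any entity Ingrid controls holds any voting interest in Oakfield.
So before the transaction, Ingrid does not control Oakfield.
After the purchase, Ingrid holds 13% of Windward directly, and Everline's stake falls to 76%.
Everline and Ingrid together hold 76% + 13% = 89% of Windward, so Ingrid controls Windward.
After the transaction, neither Ingrid nor any entity Ingrid controls holds a voting interest in Oakfield, so Ingrid still does not control it.
No new person acquires control, so the clause is not triggered.

No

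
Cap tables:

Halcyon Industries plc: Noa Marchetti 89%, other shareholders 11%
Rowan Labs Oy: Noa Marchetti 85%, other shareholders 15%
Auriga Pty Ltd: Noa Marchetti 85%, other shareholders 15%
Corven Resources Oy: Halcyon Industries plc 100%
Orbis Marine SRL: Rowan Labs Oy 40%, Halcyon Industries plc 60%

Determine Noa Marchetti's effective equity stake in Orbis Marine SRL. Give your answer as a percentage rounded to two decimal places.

87.40%

Noa reaches Orbis along 2 paths.
Via Rowan: 85% × 40% = 34%.
Via Halcyon: 89% × 60% = 53.4%.
Total: 34% + 53.4% = 87.4%.
Rounded: 87.40%.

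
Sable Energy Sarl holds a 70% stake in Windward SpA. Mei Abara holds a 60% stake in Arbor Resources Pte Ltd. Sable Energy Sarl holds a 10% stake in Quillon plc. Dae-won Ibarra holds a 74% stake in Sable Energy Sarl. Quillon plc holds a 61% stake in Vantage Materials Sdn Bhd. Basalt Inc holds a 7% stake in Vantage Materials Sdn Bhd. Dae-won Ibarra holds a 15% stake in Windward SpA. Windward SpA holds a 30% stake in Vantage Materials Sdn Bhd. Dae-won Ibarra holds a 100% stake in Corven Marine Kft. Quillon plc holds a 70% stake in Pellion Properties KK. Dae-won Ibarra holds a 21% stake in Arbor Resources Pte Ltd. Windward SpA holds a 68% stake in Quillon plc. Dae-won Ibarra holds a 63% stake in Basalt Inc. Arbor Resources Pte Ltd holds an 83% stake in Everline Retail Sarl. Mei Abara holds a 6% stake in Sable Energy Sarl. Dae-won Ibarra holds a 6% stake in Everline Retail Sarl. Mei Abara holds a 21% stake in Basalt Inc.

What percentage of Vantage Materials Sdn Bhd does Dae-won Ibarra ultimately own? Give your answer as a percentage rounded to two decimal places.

Dae-won reaches Vantage along 6 paths.
Via Sable → Windward: 74% × 70% × 30% = 15.54%.
Via Windward: 15% × 30% = 4.5%.
Via Basalt: 63% × 7% = 4.41%.
Via Sable → Windward → Quillon: 74% × 70% × 68% × 61% = 21.48664%.
Via Windward → Quillon: 15% × 68% × 61% = 6.222%.
Via Sable → Quillon: 74% × 10% × 61% = 4.514%.
Total: 15.54% + 4.5% + 4.41% + 21.48664% + 6.222% + 4.514% = 56.67264%.
Rounded: 56.67%.

56.67%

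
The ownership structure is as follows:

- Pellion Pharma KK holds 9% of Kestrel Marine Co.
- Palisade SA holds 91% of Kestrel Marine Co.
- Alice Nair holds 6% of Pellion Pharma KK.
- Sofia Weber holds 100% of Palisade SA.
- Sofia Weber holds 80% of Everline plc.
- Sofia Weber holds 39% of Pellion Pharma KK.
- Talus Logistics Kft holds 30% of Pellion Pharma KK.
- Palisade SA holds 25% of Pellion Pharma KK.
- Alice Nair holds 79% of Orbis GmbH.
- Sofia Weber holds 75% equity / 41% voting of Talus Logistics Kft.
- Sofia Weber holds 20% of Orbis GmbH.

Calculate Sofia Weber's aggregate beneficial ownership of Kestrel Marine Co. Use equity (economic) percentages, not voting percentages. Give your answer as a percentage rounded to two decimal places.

Sofia reaches Kestrel along 4 paths.
Via Palisade → Pellion: 100% × 25% × 9% = 2.25%.
Via Talus → Pellion: 75% × 30% × 9% = 2.025%.
Via Pellion: 39% × 9% = 3.51%.
Via Palisade: 100% × 91% = 91%.
Total: 2.25% + 2.025% + 3.51% + 91% = 98.785%.
Rounded: 98.79%.

98.79%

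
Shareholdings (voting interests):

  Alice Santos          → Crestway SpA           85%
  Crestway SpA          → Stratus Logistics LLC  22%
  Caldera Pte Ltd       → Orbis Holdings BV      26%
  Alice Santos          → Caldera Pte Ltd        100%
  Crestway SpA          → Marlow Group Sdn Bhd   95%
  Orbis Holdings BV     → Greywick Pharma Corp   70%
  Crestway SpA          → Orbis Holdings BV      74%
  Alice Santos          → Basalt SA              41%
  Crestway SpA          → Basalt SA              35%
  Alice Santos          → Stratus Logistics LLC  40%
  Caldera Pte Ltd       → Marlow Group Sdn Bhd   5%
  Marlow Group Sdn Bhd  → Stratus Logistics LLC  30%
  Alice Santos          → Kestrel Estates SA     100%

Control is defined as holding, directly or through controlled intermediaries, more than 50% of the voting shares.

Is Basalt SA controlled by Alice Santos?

Alice holds 85% of Crestway, so Alice controls Crestway.
Crestway and Alice together hold 35% + 41% = 76% of Basalt, so Alice controls Basalt.

Yes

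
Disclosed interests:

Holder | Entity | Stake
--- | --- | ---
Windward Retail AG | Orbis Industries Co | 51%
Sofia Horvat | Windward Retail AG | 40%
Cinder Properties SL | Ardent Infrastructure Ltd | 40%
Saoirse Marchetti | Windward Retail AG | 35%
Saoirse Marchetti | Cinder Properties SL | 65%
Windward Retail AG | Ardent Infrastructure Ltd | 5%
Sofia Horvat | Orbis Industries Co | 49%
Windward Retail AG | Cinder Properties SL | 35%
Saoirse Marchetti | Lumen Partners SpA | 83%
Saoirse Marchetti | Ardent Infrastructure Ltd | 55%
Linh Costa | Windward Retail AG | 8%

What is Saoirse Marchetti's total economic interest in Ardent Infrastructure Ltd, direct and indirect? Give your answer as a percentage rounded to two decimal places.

Saoirse reaches Ardent along 4 paths.
Via Windward → Cinder: 35% × 35% × 40% = 4.9%.
Via Cinder: 65% × 40% = 26%.
Direct stake: 55% = 55%.
Via Windward: 35% × 5% = 1.75%.
Total: 4.9% + 26% + 55% + 1.75% = 87.65%.

87.65%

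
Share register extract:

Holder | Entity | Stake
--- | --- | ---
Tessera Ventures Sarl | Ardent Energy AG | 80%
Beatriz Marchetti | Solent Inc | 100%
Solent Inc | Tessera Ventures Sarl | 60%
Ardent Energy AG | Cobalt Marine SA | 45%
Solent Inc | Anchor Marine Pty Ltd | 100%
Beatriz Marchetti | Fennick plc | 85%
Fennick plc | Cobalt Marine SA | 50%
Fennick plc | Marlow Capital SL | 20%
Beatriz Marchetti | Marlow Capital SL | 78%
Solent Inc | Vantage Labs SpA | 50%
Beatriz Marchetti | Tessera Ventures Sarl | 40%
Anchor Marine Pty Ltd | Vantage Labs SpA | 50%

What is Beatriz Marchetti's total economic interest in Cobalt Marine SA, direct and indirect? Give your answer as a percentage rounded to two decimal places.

78.50%

Beatriz reaches Cobalt along 3 paths.
Via Fennick: 85% × 50% = 42.5%.
Via Tessera → Ardent: 40% × 80% × 45% = 14.4%.
Via Solent → Tessera → Ardent: 100% × 60% × 80% × 45% = 21.6%.
Total: 42.5% + 14.4% + 21.6% = 78.5%.
Rounded: 78.50%.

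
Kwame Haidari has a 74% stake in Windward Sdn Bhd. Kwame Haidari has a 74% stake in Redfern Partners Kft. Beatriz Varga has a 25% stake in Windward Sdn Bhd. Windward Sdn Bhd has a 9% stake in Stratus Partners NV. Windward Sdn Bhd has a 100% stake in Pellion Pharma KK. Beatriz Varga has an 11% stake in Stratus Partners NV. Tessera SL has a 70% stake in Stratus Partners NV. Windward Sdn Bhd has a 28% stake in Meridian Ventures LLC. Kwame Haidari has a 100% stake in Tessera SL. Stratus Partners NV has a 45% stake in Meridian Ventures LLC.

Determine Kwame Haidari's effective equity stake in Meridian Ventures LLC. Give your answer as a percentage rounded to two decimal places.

55.22%

Kwame reaches Meridian along 3 paths.
Via Windward: 74% × 28% = 20.72%.
Via Tessera → Stratus: 100% × 70% × 45% = 31.5%.
Via Windward → Stratus: 74% × 9% × 45% = 2.997%.
Total: 20.72% + 31.5% + 2.997% = 55.217%.
Rounded: 55.22%.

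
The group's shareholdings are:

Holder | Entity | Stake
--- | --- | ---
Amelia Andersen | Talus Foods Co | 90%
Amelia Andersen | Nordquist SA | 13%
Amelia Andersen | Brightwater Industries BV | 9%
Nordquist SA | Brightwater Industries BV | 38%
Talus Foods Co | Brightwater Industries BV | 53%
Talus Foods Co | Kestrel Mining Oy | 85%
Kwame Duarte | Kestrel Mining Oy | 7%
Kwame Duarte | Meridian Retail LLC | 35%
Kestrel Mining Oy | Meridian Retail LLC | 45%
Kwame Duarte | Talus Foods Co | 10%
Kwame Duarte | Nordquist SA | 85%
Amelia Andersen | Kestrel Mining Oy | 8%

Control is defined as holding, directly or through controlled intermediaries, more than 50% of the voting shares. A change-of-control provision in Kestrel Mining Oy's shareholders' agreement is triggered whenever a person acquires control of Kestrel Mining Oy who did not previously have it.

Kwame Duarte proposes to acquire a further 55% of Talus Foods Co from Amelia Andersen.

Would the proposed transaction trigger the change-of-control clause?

Yes

The purchase adds only to Kwame's holdings (Amelia's stake shrinks), so Kwame is the only person who could newly come to control Kestrel.
Kwame holds 85% of Nordquist, so Kwame controls Nordquist.
In Kestrel, Kwame's side holds only 7%, not > 50%.
So before the transaction, Kwame does not control Kestrel.
After the purchase, Kwame's direct stake in Talus rises to 10% + 55% = 65%, and Amelia's stake falls to 35%.
Kwame holds 65% of Talus, so Kwame controls Talus.
Kwame and Talus together hold 7% + 85% = 92% of Kestrel, so Kwame controls Kestrel.
Kwame did not control Kestrel before and does after, so the clause is triggered.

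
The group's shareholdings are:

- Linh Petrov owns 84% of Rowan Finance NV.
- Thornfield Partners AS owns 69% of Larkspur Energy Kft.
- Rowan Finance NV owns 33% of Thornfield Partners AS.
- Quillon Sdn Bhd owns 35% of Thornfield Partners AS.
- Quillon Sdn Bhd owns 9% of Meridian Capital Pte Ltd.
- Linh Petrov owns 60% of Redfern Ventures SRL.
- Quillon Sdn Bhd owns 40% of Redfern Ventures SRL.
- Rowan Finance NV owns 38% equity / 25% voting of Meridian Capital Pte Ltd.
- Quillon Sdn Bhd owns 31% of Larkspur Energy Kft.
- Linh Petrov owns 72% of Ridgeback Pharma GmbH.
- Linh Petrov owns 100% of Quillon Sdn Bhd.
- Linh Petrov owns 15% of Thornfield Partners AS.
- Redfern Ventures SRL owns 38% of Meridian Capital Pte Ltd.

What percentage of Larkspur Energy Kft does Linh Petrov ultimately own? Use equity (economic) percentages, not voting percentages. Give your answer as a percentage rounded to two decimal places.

84.63%

Linh reaches Larkspur along 4 paths.
Via Quillon: 100% × 31% = 31%.
Via Rowan → Thornfield: 84% × 33% × 69% = 19.1268%.
Via Quillon → Thornfield: 100% × 35% × 69% = 24.15%.
Via Thornfield: 15% × 69% = 10.35%.
Total: 31% + 19.1268% + 24.15% + 10.35% = 84.6268%.
Rounded: 84.63%.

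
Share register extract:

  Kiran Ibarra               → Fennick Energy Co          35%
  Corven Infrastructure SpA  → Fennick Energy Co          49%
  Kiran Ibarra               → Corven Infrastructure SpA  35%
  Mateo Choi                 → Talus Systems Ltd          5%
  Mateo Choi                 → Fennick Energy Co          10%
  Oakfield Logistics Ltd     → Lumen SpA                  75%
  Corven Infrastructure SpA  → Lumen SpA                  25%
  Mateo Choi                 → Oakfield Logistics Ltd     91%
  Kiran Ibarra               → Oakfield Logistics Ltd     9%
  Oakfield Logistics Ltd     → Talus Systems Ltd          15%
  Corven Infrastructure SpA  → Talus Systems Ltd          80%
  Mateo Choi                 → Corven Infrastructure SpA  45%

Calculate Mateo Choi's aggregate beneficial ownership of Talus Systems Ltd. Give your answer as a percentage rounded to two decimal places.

Mateo reaches Talus along 3 paths.
Via Corven: 45% × 80% = 36%.
Direct stake: 5% = 5%.
Via Oakfield: 91% × 15% = 13.65%.
Total: 36% + 5% + 13.65% = 54.65%.

54.65%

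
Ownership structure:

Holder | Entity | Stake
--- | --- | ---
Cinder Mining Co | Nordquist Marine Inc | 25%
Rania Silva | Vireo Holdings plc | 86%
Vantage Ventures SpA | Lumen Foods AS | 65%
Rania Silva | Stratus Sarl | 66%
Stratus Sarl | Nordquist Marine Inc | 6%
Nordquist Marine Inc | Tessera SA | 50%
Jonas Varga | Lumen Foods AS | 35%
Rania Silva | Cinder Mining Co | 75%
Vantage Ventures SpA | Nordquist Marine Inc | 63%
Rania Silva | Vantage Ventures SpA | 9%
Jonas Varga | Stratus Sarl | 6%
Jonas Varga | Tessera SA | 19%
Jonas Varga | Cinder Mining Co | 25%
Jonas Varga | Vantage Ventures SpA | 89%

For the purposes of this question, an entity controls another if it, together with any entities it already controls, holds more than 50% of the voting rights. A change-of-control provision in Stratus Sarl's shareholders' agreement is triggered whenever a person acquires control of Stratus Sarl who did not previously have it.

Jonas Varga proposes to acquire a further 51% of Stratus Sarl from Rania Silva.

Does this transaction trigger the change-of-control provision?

The purchase adds only to Jonas's holdings (Rania's stake shrinks), so Jonas is the only person who could newly come to control Stratus.
Jonas holds 89% of Vantage, so Jonas controls Vantage.
Vantage holds 63% of Nordquist, so Jonas controls Nordquist.
Vantage and Jonas together hold 65% + 35% = 100% of Lumen, so Jonas controls Lumen.
Jonas and Nordquist together hold 19% + 50% = 69% of Tessera, so Jonas controls Tessera.
In Stratus, Jonas's side holds only 6%, not > 50%.
So before the transaction, Jonas does not control Stratus.
After the purchase, Jonas's direct stake in Stratus rises to 6% + 51% = 57%, and Rania's stake falls to 15%.
Jonas holds 57% of Stratus, so Jonas controls Stratus.
Jonas did not control Stratus before and does after, so the clause is triggered.

Yes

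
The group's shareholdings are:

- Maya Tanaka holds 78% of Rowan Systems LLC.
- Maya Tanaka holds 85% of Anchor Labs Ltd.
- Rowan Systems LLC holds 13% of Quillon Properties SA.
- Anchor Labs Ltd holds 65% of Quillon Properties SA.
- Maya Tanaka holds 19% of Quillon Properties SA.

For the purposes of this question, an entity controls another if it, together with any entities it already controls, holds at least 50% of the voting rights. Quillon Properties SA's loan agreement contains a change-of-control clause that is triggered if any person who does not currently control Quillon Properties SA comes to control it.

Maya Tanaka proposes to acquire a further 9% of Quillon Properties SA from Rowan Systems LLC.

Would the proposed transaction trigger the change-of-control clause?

The purchase adds only to Maya's holdings (Rowan's stake shrinks), so Maya is the only person who could newly come to control Quillon.
Maya holds 78% of Rowan, so Maya controls Rowan.
Maya holds 85% of Anchor, so Maya controls Anchor.
Rowan and Anchor and Maya together hold 13% + 65% + 19% = 97% of Quillon, so Maya controls Quillon.
So Maya already controls Quillon before the transaction.
After the purchase, Maya's direct stake in Quillon rises to 19% + 9% = 28%, and Rowan's stake falls to 4%.
Maya controlled Quillon already, so this is not a new person acquiring control; every other person's position is unchanged or reduced.
No new person acquires control, so the clause is not triggered.

No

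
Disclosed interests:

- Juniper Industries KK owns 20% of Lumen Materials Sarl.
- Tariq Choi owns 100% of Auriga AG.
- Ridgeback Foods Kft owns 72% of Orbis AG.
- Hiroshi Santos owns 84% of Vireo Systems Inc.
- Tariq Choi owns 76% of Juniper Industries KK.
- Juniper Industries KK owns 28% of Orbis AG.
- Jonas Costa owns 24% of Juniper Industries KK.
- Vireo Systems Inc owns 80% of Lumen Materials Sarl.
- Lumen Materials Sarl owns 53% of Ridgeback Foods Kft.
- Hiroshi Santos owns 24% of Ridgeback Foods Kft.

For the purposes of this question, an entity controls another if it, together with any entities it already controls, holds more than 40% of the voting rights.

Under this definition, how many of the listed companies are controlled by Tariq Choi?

2

Tariq holds 76% of Juniper, so Tariq controls Juniper.
Tariq holds 100% of Auriga, so Tariq controls Auriga.
No other company's threshold is met.
Tariq controls 2 companies.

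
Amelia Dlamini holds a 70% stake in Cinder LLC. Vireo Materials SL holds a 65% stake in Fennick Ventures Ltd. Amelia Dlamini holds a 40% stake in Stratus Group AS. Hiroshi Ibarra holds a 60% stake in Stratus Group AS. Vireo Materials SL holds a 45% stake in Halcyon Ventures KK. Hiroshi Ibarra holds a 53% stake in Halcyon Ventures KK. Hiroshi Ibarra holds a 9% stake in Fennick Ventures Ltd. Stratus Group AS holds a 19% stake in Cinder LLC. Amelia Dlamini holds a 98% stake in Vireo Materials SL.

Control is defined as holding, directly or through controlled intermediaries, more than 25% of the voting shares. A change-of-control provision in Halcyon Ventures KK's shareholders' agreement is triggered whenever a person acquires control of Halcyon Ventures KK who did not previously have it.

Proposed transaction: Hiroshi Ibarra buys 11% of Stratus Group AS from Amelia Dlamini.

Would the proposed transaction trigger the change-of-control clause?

No

The purchase adds only to Hiroshi's holdings (Amelia's stake shrinks), so Hiroshi is the only person who could newly come to control Halcyon.
Hiroshi holds 53% of Halcyon, so Hiroshi controls Halcyon.
So Hiroshi already controls Halcyon before the transaction.
After the purchase, Hiroshi's direct stake in Stratus rises to 60% + 11% = 71%, and Amelia's stake falls to 29%.
Hiroshi controlled Halcyon already, so this is not a new person acquiring control; every other person's position is unchanged or reduced.
No new person acquires control, so the clause is not triggered.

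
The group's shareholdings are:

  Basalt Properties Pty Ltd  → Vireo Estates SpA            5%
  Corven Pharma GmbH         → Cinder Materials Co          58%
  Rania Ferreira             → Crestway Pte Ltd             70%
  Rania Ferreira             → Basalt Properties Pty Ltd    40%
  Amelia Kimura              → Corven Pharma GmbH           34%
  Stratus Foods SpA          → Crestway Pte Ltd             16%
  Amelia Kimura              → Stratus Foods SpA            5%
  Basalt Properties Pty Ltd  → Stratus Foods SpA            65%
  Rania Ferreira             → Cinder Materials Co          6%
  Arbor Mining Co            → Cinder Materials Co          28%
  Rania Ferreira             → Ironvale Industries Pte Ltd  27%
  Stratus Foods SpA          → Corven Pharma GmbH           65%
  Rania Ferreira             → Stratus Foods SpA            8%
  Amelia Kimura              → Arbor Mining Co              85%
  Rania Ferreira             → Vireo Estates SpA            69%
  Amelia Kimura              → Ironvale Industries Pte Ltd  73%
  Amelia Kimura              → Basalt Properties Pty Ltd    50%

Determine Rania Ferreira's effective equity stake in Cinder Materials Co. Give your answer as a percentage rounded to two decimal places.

18.82%

Rania reaches Cinder along 3 paths.
Direct stake: 6% = 6%.
Via Stratus → Corven: 8% × 65% × 58% = 3.016%.
Via Basalt → Stratus → Corven: 40% × 65% × 65% × 58% = 9.802%.
Total: 6% + 3.016% + 9.802% = 18.818%.
Rounded: 18.82%.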